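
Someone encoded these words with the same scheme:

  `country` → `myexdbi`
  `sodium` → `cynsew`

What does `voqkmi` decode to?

Compare letters: c→m is +10, o→y is +10, u→e is +10 — a constant shift. Each letter is shifted forward by 10 in the alphabet (a Caesar shift of +10).
Decoding voqkmi: v−10=l, o−10=e, q−10=g, k−10=a, m−10=c, i−10=y.

legacy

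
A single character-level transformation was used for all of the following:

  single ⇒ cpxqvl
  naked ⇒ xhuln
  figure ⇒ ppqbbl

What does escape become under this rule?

The rule splits by letter class: vowels +7, consonants +10.
For escape: e(vowel)+7=l, s(cons)+10=c, c(cons)+10=m, a(vowel)+7=h, p(cons)+10=z, e(vowel)+7=l.

lcmhzl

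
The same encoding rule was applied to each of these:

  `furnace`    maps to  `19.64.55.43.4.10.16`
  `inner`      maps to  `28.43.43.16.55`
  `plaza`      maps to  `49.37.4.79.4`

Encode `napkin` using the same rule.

43.4.49.34.28.43

The formula is n = 3×(alphabet index, a=1) + 1.
On napkin: n=14→43, a=1→4, p=16→49, k=11→34, i=9→28, n=14→43.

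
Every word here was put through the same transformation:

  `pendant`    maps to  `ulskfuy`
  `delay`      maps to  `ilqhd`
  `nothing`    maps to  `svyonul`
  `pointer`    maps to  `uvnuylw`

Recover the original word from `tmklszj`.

offense

The shifts repeat in a cycle of length 2: positions 0,1,… shift by +5, +7, then the pattern repeats.
Decoding tmklszj: t−5=o, m−7=f, k−5=f, l−7=e, s−5=n, z−7=s, j−5=e.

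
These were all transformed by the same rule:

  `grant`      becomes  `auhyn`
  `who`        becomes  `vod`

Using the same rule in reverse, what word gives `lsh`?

ale

Read the word backwards and shift each letter +7.
Undoing it on lsh: shift back: l−7=e, s−7=l, h−7=a → ela; then reverse → ale.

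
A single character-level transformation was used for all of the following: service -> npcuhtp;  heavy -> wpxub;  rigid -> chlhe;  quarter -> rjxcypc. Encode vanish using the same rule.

Treating letters as 0–25, the rule is x ↦ 11x + 23 (mod 26).
Applying it to vanish: v(21)→11·21+23≡20=u; a(0)→11·0+23≡23=x; n(13)→11·13+23≡10=k; i(8)→11·8+23≡7=h; s(18)→11·18+23≡13=n; h(7)→11·7+23≡22=w (all mod 26).

uxkhnw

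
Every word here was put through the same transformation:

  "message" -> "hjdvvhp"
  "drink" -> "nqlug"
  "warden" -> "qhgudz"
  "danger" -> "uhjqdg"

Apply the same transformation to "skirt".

wulnv

The output letters match the input read backwards, each shifted +3: message reversed is egassem. The word is reversed, then every letter is shifted forward by 3.
Applying it to skirt: reverse → triks; then shift: t+3=w, r+3=u, i+3=l, k+3=n, s+3=v.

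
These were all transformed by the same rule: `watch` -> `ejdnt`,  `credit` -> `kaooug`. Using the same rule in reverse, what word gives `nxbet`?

forth

In watch: w→e is +8, a→j is +9, t→d is +10, c→n is +11 — the shift increases by 1 each position. Letter i (0-indexed) is shifted by i+8, so successive shifts are 8, 9, 10, ….
Undoing it on nxbet: n−8=f, x−9=o, b−10=r, e−11=t, t−12=h.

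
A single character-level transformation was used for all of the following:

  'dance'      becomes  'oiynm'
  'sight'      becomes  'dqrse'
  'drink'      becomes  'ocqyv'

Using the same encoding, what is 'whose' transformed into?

The rule splits by letter class: vowels +8, consonants +11.
On whose: w(cons)+11=h, h(cons)+11=s, o(vowel)+8=w, s(cons)+11=d, e(vowel)+8=m.

hswdm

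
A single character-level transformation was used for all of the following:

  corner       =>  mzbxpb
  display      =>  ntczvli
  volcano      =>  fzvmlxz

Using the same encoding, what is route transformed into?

bzfdp

The shift depends on letter class: consonant c→m is +10, but vowel o→z is +11. Two shifts are in play — +11 for a/e/i/o/u, +10 for every other letter.
For route: r(cons)+10=b, o(vowel)+11=z, u(vowel)+11=f, t(cons)+10=d, e(vowel)+11=p.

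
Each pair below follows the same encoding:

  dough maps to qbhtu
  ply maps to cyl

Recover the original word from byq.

Compare letters: d→q is +13, o→b is +13, u→h is +13 — a constant shift. It's a constant shift of +13 (ROT13).
Undoing it on byq: b−13=o, y−13=l, q−13=d.

old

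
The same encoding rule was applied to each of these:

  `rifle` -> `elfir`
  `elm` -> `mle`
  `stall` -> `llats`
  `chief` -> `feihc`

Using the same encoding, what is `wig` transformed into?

It's just the letters in reverse order.
On wig: reverse → giw.

giw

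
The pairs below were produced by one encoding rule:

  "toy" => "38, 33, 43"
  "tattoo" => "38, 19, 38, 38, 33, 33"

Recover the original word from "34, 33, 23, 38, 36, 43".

t is letter #20 and maps to 38: an offset of 18. The number is (letter's place in the alphabet, a=1) + 18.
Undoing it on 34, 33, 23, 38, 36, 43: 34→(34−18)÷1=16=p, 33→(33−18)÷1=15=o, 23→(23−18)÷1=5=e, 38→(38−18)÷1=20=t, 36→(36−18)÷1=18=r, 43→(43−18)÷1=25=y.

poetry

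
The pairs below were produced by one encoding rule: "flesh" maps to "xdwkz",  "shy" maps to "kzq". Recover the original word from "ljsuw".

Every letter moves 18 places later in the alphabet, wrapping around z→a.
Reversing it on ljsuw: l−18=t, j−18=r, s−18=a, u−18=c, w−18=e.

trace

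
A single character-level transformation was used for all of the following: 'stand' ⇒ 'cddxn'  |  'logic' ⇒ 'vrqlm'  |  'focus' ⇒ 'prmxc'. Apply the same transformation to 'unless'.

The rule splits by letter class: vowels +3, consonants +10.
For unless: u(vowel)+3=x, n(cons)+10=x, l(cons)+10=v, e(vowel)+3=h, s(cons)+10=c, s(cons)+10=c.

xxvhcc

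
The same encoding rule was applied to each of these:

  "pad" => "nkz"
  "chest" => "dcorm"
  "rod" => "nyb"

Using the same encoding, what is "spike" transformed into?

Read the word backwards and shift each letter +10.
Applying it to spike: reverse → ekips; then shift: e+10=o, k+10=u, i+10=s, p+10=z, s+10=c.

ouszc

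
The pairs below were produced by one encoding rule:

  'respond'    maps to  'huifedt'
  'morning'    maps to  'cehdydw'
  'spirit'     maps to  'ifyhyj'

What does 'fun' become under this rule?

Every letter moves 16 places later in the alphabet, wrapping around z→a.
Applying it to fun: f+16=v, u+16=k, n+16=d.

vkd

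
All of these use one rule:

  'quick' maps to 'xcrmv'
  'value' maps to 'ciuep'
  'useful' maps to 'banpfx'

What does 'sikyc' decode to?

In quick: q→x is +7, u→c is +8, i→r is +9, c→m is +10 — the shift increases by 1 each position. Letter i (0-indexed) is shifted by i+7, so successive shifts are 7, 8, 9, ….
Reversing it on sikyc: s−7=l, i−8=a, k−9=b, y−10=o, c−11=r.

labor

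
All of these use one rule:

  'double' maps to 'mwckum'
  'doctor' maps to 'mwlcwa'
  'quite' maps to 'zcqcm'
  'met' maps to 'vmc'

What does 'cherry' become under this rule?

lqmaah

The rule splits by letter class: vowels +8, consonants +9.
For cherry: c(cons)+9=l, h(cons)+9=q, e(vowel)+8=m, r(cons)+9=a, r(cons)+9=a, y(cons)+9=h.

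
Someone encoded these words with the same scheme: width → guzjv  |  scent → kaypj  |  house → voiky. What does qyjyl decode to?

w(22)→g(6) and i(8)→u(20) fit y≡25x+2 (mod 26); the inverse of 25 mod 26 is 25. This is an affine cipher: with a=0,…,z=25, each position x becomes (25x+2) mod 26.
Decoding qyjyl: q(16)→25·(16−2)≡12=m; y(24)→25·(24−2)≡4=e; j(9)→25·(9−2)≡19=t; y(24)→25·(24−2)≡4=e; l(11)→25·(11−2)≡17=r (all mod 26).

meter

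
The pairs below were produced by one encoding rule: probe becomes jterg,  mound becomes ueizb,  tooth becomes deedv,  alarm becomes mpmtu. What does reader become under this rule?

p(15)→j(9) and r(17)→t(19) fit y≡5x+12 (mod 26); the inverse of 5 mod 26 is 21. This is an affine cipher: with a=0,…,z=25, each position x becomes (5x+12) mod 26.
Applying it to reader: r(17)→5·17+12≡19=t; e(4)→5·4+12≡6=g; a(0)→5·0+12≡12=m; d(3)→5·3+12≡1=b; e(4)→5·4+12≡6=g; r(17)→5·17+12≡19=t (all mod 26).

tgmbgt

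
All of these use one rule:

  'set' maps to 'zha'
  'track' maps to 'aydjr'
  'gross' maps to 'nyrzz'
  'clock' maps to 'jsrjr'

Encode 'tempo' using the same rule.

The shift depends on letter class: consonant s→z is +7, but vowel e→h is +3. The rule splits by letter class: vowels +3, consonants +7.
For tempo: t(cons)+7=a, e(vowel)+3=h, m(cons)+7=t, p(cons)+7=w, o(vowel)+3=r.

ahtwr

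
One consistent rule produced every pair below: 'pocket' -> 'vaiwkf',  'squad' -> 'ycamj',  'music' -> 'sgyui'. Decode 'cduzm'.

Shifts by position in pocket: pos 0: p→v (+6), pos 1: o→a (+12), pos 2: c→i (+6), pos 3: k→w (+12) — repeating every 2. A repeating key of period 2 is used — shifts +6, +12 over and over.
Decoding cduzm: c−6=w, d−12=r, u−6=o, z−12=n, m−6=g.

wrong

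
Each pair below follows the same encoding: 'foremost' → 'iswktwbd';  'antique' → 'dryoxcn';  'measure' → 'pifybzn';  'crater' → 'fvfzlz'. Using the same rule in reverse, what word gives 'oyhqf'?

lucky

In foremost: f→i is +3, o→s is +4, r→w is +5, e→k is +6 — the shift increases by 1 each position. The shift increases by 1 at each position, starting from +3: 3, 4, 5, ….
Decoding oyhqf: o−3=l, y−4=u, h−5=c, q−6=k, f−7=y.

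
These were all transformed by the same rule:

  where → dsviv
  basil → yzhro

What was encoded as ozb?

Each pair mirrors across the alphabet (w↔d, h↔s, e↔v): positions sum to 25. Letters are reflected about the middle of the alphabet (position → 25−position): Atbash.
Reversing it on ozb: o↔l, z↔a, b↔y.

lay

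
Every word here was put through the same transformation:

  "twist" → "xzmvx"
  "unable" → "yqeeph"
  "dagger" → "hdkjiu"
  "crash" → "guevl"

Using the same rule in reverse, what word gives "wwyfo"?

The shifts repeat in a cycle of length 2: positions 0,1,… shift by +4, +3, then the pattern repeats.
Reversing it on wwyfo: w−4=s, w−3=t, y−4=u, f−3=c, o−4=k.

stuck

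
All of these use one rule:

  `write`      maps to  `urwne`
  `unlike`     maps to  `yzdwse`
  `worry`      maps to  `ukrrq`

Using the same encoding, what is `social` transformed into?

ckiwmd

Each letter's alphabet position (a=0..z=25) is mapped through 11·x+12 mod 26 — an affine cipher.
On social: s(18)→11·18+12≡2=c; o(14)→11·14+12≡10=k; c(2)→11·2+12≡8=i; i(8)→11·8+12≡22=w; a(0)→11·0+12≡12=m; l(11)→11·11+12≡3=d (all mod 26).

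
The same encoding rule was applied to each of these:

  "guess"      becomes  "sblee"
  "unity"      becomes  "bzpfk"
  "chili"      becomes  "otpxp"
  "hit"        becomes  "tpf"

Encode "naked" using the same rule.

The shift depends on letter class: consonant g→s is +12, but vowel u→b is +7. The rule splits by letter class: vowels +7, consonants +12.
On naked: n(cons)+12=z, a(vowel)+7=h, k(cons)+12=w, e(vowel)+7=l, d(cons)+12=p.

zhwlp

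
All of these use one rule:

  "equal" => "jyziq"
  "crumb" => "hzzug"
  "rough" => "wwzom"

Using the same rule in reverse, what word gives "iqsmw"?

diner

The shifts repeat in a cycle of length 2: positions 0,1,… shift by +5, +8, then the pattern repeats.
Decoding iqsmw: i−5=d, q−8=i, s−5=n, m−8=e, w−5=r.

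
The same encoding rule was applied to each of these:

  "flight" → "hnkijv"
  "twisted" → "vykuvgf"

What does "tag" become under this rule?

Compare letters: f→h is +2, l→n is +2, i→k is +2 — a constant shift. This is a Caesar cipher with shift 2.
For tag: t+2=v, a+2=c, g+2=i.

vci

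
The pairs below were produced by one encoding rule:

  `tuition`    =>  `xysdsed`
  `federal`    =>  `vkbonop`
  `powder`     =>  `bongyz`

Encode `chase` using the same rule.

ockrm

The output letters match the input read backwards, each shifted +10: tuition reversed is noitiut. The word is reversed, then every letter is shifted forward by 10.
On chase: reverse → esahc; then shift: e+10=o, s+10=c, a+10=k, h+10=r, c+10=m.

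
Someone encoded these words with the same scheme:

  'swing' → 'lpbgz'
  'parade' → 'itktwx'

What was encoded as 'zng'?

gun

This is a Caesar cipher with shift 19.
Reversing it on zng: z−19=g, n−19=u, g−19=n.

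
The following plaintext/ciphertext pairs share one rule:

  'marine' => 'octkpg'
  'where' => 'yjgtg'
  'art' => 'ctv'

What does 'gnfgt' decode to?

elder

Compare letters: m→o is +2, a→c is +2, r→t is +2 — a constant shift. This is a Caesar cipher with shift 2.
Undoing it on gnfgt: g−2=e, n−2=l, f−2=d, g−2=e, t−2=r.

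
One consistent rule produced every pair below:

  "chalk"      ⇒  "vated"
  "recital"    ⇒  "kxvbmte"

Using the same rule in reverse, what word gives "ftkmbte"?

This is a Caesar cipher with shift 19.
Reversing it on ftkmbte: f−19=m, t−19=a, k−19=r, m−19=t, b−19=i, t−19=a, e−19=l.

martial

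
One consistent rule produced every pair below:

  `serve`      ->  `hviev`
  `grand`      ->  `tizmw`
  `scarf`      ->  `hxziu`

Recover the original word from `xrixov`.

circle

Each pair mirrors across the alphabet (s↔h, e↔v, r↔i): positions sum to 25. Each letter is replaced by its mirror in the alphabet: a↔z, b↔y, c↔x, and so on (the Atbash cipher).
Decoding xrixov: x↔c, r↔i, i↔r, x↔c, o↔l, v↔e.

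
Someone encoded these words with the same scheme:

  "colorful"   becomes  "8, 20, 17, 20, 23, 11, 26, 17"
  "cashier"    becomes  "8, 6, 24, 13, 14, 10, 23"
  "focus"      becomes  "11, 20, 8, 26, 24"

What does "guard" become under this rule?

12, 26, 6, 23, 9

The number is (letter's place in the alphabet, a=1) + 5.
For guard: g=7→12, u=21→26, a=1→6, r=18→23, d=4→9.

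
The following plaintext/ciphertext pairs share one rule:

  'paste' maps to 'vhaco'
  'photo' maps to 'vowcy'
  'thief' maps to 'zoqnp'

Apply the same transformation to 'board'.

In paste: p→v is +6, a→h is +7, s→a is +8, t→c is +9 — the shift increases by 1 each position. The shift increases by 1 at each position, starting from +6: 6, 7, 8, ….
On board: b+6=h, o+7=v, a+8=i, r+9=a, d+10=n.

hvian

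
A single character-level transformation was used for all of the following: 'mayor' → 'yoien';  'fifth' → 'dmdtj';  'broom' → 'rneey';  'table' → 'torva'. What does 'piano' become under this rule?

hmobe

m(12)→y(24) and a(0)→o(14) fit y≡3x+14 (mod 26); the inverse of 3 mod 26 is 9. Each letter's alphabet position (a=0..z=25) is mapped through 3·x+14 mod 26 — an affine cipher.
On piano: p(15)→3·15+14≡7=h; i(8)→3·8+14≡12=m; a(0)→3·0+14≡14=o; n(13)→3·13+14≡1=b; o(14)→3·14+14≡4=e (all mod 26).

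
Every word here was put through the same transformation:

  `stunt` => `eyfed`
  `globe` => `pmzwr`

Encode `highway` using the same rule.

The output letters match the input read backwards, each shifted +11: stunt reversed is tnuts. Read the word backwards and shift each letter +11.
For highway: reverse → yawhgih; then shift: y+11=j, a+11=l, w+11=h, h+11=s, g+11=r, i+11=t, h+11=s.

jlhsrts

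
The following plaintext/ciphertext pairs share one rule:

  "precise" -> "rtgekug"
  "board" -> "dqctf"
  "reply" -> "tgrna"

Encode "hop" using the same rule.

jqr

Compare letters: p→r is +2, r→t is +2, e→g is +2 — a constant shift. This is a Caesar cipher with shift 2.
On hop: h+2=j, o+2=q, p+2=r.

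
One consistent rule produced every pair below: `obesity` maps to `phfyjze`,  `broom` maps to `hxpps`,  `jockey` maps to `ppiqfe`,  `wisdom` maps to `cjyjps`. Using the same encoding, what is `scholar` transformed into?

yinprbx

The shift depends on letter class: consonant b→h is +6, but vowel o→p is +1. Vowels shift forward by 1 and consonants shift forward by 6.
Applying it to scholar: s(cons)+6=y, c(cons)+6=i, h(cons)+6=n, o(vowel)+1=p, l(cons)+6=r, a(vowel)+1=b, r(cons)+6=x.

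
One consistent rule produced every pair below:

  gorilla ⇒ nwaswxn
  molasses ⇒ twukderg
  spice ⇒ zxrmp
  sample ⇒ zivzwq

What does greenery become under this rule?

In gorilla: g→n is +7, o→w is +8, r→a is +9, i→s is +10 — the shift increases by 1 each position. Letter i (0-indexed) is shifted by i+7, so successive shifts are 7, 8, 9, ….
On greenery: g+7=n, r+8=z, e+9=n, e+10=o, n+11=y, e+12=q, r+13=e, y+14=m.

nznoyqem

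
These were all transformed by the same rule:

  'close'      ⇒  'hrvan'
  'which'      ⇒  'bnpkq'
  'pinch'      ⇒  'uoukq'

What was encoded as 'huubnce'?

Letter i (0-indexed) is shifted by i+5, so successive shifts are 5, 6, 7, ….
Decoding huubnce: h−5=c, u−6=o, u−7=n, b−8=t, n−9=e, c−10=s, e−11=t.

contest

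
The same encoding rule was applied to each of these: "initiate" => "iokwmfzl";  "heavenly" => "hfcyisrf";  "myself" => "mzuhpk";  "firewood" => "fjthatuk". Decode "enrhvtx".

emperor

In initiate: i→i is +0, n→o is +1, i→k is +2, t→w is +3 — the shift increases by 1 each position. Each letter shifts forward by its position index (0, 1, 2, …) — the shift grows by one for each successive letter.
Decoding enrhvtx: e−0=e, n−1=m, r−2=p, h−3=e, v−4=r, t−5=o, x−6=r.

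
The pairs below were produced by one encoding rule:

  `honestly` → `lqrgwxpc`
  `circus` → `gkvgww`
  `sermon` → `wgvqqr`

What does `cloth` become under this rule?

gpqxl

Vowels shift forward by 2 and consonants shift forward by 4.
On cloth: c(cons)+4=g, l(cons)+4=p, o(vowel)+2=q, t(cons)+4=x, h(cons)+4=l.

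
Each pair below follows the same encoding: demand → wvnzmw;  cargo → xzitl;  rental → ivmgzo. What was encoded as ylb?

Each pair mirrors across the alphabet (d↔w, e↔v, m↔n): positions sum to 25. Each letter is replaced by its mirror in the alphabet: a↔z, b↔y, c↔x, and so on (the Atbash cipher).
Decoding ylb: y↔b, l↔o, b↔y.

boy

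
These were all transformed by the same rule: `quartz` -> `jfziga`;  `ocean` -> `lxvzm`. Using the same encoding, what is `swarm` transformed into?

hdzin

Each pair mirrors across the alphabet (q↔j, u↔f, a↔z): positions sum to 25. This is the alphabet-reversal cipher (Atbash): a becomes z, b becomes y, etc.
For swarm: s↔h, w↔d, a↔z, r↔i, m↔n.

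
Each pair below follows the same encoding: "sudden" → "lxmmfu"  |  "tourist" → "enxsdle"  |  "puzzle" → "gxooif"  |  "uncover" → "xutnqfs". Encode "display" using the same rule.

s(18)→l(11) and u(20)→x(23) fit y≡19x+7 (mod 26); the inverse of 19 mod 26 is 11. Treating letters as 0–25, the rule is x ↦ 19x + 7 (mod 26).
On display: d(3)→19·3+7≡12=m; i(8)→19·8+7≡3=d; s(18)→19·18+7≡11=l; p(15)→19·15+7≡6=g; l(11)→19·11+7≡8=i; a(0)→19·0+7≡7=h; y(24)→19·24+7≡21=v (all mod 26).

mdlgihv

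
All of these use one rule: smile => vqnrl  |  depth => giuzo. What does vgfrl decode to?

scale

Each letter shifts forward by (position + 3), i.e. 3, 4, 5, … — the shift grows by one for each successive letter.
Reversing it on vgfrl: v−3=s, g−4=c, f−5=a, r−6=l, l−7=e.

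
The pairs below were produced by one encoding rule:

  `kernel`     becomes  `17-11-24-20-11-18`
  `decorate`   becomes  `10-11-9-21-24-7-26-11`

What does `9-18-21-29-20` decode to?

k is letter #11 and maps to 17: an offset of 6. The number is (letter's place in the alphabet, a=1) + 6.
Decoding 9-18-21-29-20: 9→(9−6)÷1=3=c, 18→(18−6)÷1=12=l, 21→(21−6)÷1=15=o, 29→(29−6)÷1=23=w, 20→(20−6)÷1=14=n.

clown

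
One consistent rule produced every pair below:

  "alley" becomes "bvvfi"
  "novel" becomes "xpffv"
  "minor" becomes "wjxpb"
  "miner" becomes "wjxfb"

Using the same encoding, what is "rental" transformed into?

The rule splits by letter class: vowels +1, consonants +10.
For rental: r(cons)+10=b, e(vowel)+1=f, n(cons)+10=x, t(cons)+10=d, a(vowel)+1=b, l(cons)+10=v.

bfxdbv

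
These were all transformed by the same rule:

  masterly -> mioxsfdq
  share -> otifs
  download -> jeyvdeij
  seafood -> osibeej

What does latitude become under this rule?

m(12)→m(12) and a(0)→i(8) fit y≡9x+8 (mod 26); the inverse of 9 mod 26 is 3. Each letter's alphabet position (a=0..z=25) is mapped through 9·x+8 mod 26 — an affine cipher.
For latitude: l(11)→9·11+8≡3=d; a(0)→9·0+8≡8=i; t(19)→9·19+8≡23=x; i(8)→9·8+8≡2=c; t(19)→9·19+8≡23=x; u(20)→9·20+8≡6=g; d(3)→9·3+8≡9=j; e(4)→9·4+8≡18=s (all mod 26).

dixcxgjs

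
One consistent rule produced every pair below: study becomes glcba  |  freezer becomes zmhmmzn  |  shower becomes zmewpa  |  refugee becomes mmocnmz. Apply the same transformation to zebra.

izjmh

The output letters match the input read backwards, each shifted +8: study reversed is yduts. Two steps: reverse the string, then apply a Caesar shift of +8.
On zebra: reverse → arbez; then shift: a+8=i, r+8=z, b+8=j, e+8=m, z+8=h.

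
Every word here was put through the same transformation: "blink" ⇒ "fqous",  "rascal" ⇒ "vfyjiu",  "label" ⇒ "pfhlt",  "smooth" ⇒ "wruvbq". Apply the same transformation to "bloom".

fquvu

Letter i (0-indexed) is shifted by i+4, so successive shifts are 4, 5, 6, ….
For bloom: b+4=f, l+5=q, o+6=u, o+7=v, m+8=u.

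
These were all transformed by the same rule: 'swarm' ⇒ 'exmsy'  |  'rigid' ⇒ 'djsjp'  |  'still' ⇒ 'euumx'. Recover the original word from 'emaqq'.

slope

Shifts by position in swarm: pos 0: s→e (+12), pos 1: w→x (+1), pos 2: a→m (+12), pos 3: r→s (+1) — repeating every 2. It's a Vigenère-style cipher with numeric key [12,1]: position i shifts by key[i mod 2].
Undoing it on emaqq: e−12=s, m−1=l, a−12=o, q−1=p, q−12=e.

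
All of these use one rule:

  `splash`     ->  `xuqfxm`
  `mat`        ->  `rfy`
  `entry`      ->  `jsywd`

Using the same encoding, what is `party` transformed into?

ufwyd

It's a constant shift of +5 (ROT5).
For party: p+5=u, a+5=f, r+5=w, t+5=y, y+5=d.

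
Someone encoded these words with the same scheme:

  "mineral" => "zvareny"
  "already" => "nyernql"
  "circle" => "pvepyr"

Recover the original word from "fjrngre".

Compare letters: m→z is +13, i→v is +13, n→a is +13 — a constant shift. This is a Caesar cipher with shift 13.
Undoing it on fjrngre: f−13=s, j−13=w, r−13=e, n−13=a, g−13=t, r−13=e, e−13=r.

sweater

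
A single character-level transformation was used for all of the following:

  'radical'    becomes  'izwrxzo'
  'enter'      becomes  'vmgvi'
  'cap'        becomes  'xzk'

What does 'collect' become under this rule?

Letters are reflected about the middle of the alphabet (position → 25−position): Atbash.
Applying it to collect: c↔x, o↔l, l↔o, l↔o, e↔v, c↔x, t↔g.

xloovxg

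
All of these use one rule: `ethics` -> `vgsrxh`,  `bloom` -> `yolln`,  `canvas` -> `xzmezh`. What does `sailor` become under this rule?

hzroli

Each pair mirrors across the alphabet (e↔v, t↔g, h↔s): positions sum to 25. Each letter is replaced by its mirror in the alphabet: a↔z, b↔y, c↔x, and so on (the Atbash cipher).
For sailor: s↔h, a↔z, i↔r, l↔o, o↔l, r↔i.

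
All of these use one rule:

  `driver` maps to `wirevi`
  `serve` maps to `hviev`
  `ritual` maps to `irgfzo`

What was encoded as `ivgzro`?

retail

d(3)→w(22) and r(17)→i(8) fit y≡25x+25 (mod 26); the inverse of 25 mod 26 is 25. This is an affine cipher: with a=0,…,z=25, each position x becomes (25x+25) mod 26.
Reversing it on ivgzro: i(8)→25·(8−25)≡17=r; v(21)→25·(21−25)≡4=e; g(6)→25·(6−25)≡19=t; z(25)→25·(25−25)≡0=a; r(17)→25·(17−25)≡8=i; o(14)→25·(14−25)≡11=l (all mod 26).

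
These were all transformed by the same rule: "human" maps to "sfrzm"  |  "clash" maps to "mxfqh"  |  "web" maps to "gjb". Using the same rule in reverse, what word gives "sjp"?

Read the word backwards and shift each letter +5.
Reversing it on sjp: shift back: s−5=n, j−5=e, p−5=k → nek; then reverse → ken.

ken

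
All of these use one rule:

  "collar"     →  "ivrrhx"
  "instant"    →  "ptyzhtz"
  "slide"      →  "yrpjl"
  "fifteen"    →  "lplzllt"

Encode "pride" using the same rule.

Vowels shift forward by 7 and consonants shift forward by 6.
On pride: p(cons)+6=v, r(cons)+6=x, i(vowel)+7=p, d(cons)+6=j, e(vowel)+7=l.

vxpjl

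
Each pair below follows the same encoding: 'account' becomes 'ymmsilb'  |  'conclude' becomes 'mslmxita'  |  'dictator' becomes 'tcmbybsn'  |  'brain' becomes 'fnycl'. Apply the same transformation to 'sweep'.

uwaaz

This is an affine cipher: with a=0,…,z=25, each position x becomes (7x+24) mod 26.
Applying it to sweep: s(18)→7·18+24≡20=u; w(22)→7·22+24≡22=w; e(4)→7·4+24≡0=a; e(4)→7·4+24≡0=a; p(15)→7·15+24≡25=z (all mod 26).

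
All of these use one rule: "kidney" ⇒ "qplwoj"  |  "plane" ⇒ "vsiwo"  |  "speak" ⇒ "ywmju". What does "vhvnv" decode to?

In kidney: k→q is +6, i→p is +7, d→l is +8, n→w is +9 — the shift increases by 1 each position. The shift increases by 1 at each position, starting from +6: 6, 7, 8, ….
Decoding vhvnv: v−6=p, h−7=a, v−8=n, n−9=e, v−10=l.

panel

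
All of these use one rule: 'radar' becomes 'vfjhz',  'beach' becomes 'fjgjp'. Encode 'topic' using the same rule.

xtvpk

In radar: r→v is +4, a→f is +5, d→j is +6, a→h is +7 — the shift increases by 1 each position. Each letter shifts forward by (position + 4), i.e. 4, 5, 6, … — the shift grows by one for each successive letter.
Applying it to topic: t+4=x, o+5=t, p+6=v, i+7=p, c+8=k.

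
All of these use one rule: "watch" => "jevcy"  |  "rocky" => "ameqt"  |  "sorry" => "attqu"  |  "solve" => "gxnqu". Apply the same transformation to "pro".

qtr

The output letters match the input read backwards, each shifted +2: watch reversed is hctaw. The word is reversed, then every letter is shifted forward by 2.
Applying it to pro: reverse → orp; then shift: o+2=q, r+2=t, p+2=r.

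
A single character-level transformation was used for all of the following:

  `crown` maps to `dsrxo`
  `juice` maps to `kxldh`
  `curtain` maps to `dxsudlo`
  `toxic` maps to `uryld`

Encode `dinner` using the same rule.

eloohs

The shift depends on letter class: consonant c→d is +1, but vowel o→r is +3. Vowels shift forward by 3 and consonants shift forward by 1.
On dinner: d(cons)+1=e, i(vowel)+3=l, n(cons)+1=o, n(cons)+1=o, e(vowel)+3=h, r(cons)+1=s.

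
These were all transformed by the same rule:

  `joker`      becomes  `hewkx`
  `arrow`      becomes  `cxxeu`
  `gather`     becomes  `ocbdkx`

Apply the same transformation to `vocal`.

j(9)→h(7) and o(14)→e(4) fit y≡15x+2 (mod 26); the inverse of 15 mod 26 is 7. This is an affine cipher: with a=0,…,z=25, each position x becomes (15x+2) mod 26.
On vocal: v(21)→15·21+2≡5=f; o(14)→15·14+2≡4=e; c(2)→15·2+2≡6=g; a(0)→15·0+2≡2=c; l(11)→15·11+2≡11=l (all mod 26).

fegcl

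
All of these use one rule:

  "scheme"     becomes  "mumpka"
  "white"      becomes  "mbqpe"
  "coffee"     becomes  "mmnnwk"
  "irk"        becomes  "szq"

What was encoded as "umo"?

The output letters match the input read backwards, each shifted +8: scheme reversed is emehcs. Read the word backwards and shift each letter +8.
Reversing it on umo: shift back: u−8=m, m−8=e, o−8=g → meg; then reverse → gem.

gem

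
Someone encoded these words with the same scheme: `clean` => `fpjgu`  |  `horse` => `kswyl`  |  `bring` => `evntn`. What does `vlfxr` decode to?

Letter i (0-indexed) is shifted by i+3, so successive shifts are 3, 4, 5, ….
Decoding vlfxr: v−3=s, l−4=h, f−5=a, x−6=r, r−7=k.

shark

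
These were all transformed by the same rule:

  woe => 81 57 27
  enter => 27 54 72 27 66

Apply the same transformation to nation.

w(#23)→81 and o(#15)→57: differences scale by 3, so n = 3·pos + 12. With a=1..z=26, the number is 3·pos + 12.
Applying it to nation: n=14→54, a=1→15, t=20→72, i=9→39, o=15→57, n=14→54.

54 15 72 39 57 54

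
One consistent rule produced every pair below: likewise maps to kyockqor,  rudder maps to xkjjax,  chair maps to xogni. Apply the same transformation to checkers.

yxkqikni

The word is reversed, then every letter is shifted forward by 6.
Applying it to checkers: reverse → srekcehc; then shift: s+6=y, r+6=x, e+6=k, k+6=q, c+6=i, e+6=k, h+6=n, c+6=i.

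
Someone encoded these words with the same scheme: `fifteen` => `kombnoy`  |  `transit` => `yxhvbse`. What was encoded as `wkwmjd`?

repeat

In fifteen: f→k is +5, i→o is +6, f→m is +7, t→b is +8 — the shift increases by 1 each position. The shift increases by 1 at each position, starting from +5: 5, 6, 7, ….
Reversing it on wkwmjd: w−5=r, k−6=e, w−7=p, m−8=e, j−9=a, d−10=t.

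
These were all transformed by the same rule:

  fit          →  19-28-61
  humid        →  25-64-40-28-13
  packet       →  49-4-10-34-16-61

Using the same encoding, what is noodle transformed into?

f(#6)→19 and i(#9)→28: differences scale by 3, so n = 3·pos + 1. Each letter becomes 3×(its alphabet position, a=1..z=26) + 1.
Applying it to noodle: n=14→43, o=15→46, o=15→46, d=4→13, l=12→37, e=5→16.

43-46-46-13-37-16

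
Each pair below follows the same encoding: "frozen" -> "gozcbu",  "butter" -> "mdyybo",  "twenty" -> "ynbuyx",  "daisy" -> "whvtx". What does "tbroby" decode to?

secret

f(5)→g(6) and r(17)→o(14) fit y≡5x+7 (mod 26); the inverse of 5 mod 26 is 21. Each letter's alphabet position (a=0..z=25) is mapped through 5·x+7 mod 26 — an affine cipher.
Reversing it on tbroby: t(19)→21·(19−7)≡18=s; b(1)→21·(1−7)≡4=e; r(17)→21·(17−7)≡2=c; o(14)→21·(14−7)≡17=r; b(1)→21·(1−7)≡4=e; y(24)→21·(24−7)≡19=t (all mod 26).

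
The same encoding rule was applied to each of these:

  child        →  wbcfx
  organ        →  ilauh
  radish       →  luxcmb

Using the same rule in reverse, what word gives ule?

Compare letters: c→w is +20, h→b is +20, i→c is +20 — a constant shift. It's a constant shift of +20 (ROT20).
Reversing it on ule: u−20=a, l−20=r, e−20=k.

ark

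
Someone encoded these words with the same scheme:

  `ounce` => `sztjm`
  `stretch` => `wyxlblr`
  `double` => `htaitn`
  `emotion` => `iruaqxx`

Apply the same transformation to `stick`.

wyojs

In ounce: o→s is +4, u→z is +5, n→t is +6, c→j is +7 — the shift increases by 1 each position. Letter i (0-indexed) is shifted by i+4, so successive shifts are 4, 5, 6, ….
On stick: s+4=w, t+5=y, i+6=o, c+7=j, k+8=s.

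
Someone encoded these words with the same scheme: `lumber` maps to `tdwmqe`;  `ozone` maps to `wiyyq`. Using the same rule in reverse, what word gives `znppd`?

In lumber: l→t is +8, u→d is +9, m→w is +10, b→m is +11 — the shift increases by 1 each position. The shift increases by 1 at each position, starting from +8: 8, 9, 10, ….
Undoing it on znppd: z−8=r, n−9=e, p−10=f, p−11=e, d−12=r.

refer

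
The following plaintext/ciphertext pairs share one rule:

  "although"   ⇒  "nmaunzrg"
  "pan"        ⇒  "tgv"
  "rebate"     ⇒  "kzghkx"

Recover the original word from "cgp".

The output letters match the input read backwards, each shifted +6: although reversed is hguohtla. Two steps: reverse the string, then apply a Caesar shift of +6.
Decoding cgp: shift back: c−6=w, g−6=a, p−6=j → waj; then reverse → jaw.

jaw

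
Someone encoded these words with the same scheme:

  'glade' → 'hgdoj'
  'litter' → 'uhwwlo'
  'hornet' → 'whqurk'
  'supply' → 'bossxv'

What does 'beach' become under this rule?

kfdhe

The output letters match the input read backwards, each shifted +3: glade reversed is edalg. Read the word backwards and shift each letter +3.
For beach: reverse → hcaeb; then shift: h+3=k, c+3=f, a+3=d, e+3=h, b+3=e.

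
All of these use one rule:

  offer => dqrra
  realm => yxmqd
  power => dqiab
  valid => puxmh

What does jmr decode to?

Two steps: reverse the string, then apply a Caesar shift of +12.
Undoing it on jmr: shift back: j−12=x, m−12=a, r−12=f → xaf; then reverse → fax.

fax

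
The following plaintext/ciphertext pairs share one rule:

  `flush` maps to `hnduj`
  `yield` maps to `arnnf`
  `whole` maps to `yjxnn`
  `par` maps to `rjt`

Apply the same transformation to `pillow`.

The shift depends on letter class: consonant f→h is +2, but vowel u→d is +9. The rule splits by letter class: vowels +9, consonants +2.
On pillow: p(cons)+2=r, i(vowel)+9=r, l(cons)+2=n, l(cons)+2=n, o(vowel)+9=x, w(cons)+2=y.

rrnnxy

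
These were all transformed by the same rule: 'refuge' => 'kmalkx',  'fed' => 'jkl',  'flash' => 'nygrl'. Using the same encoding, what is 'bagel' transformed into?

rkmgh

The output letters match the input read backwards, each shifted +6: refuge reversed is egufer. Read the word backwards and shift each letter +6.
On bagel: reverse → legab; then shift: l+6=r, e+6=k, g+6=m, a+6=g, b+6=h.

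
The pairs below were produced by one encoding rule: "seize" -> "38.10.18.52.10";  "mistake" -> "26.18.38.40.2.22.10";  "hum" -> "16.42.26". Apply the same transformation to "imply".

With a=1..z=26, the number is 2·pos.
On imply: i=9→18, m=13→26, p=16→32, l=12→24, y=25→50.

18.26.32.24.50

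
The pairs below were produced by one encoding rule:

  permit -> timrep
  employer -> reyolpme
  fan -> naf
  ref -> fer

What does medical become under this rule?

lacidem

The output letters match the input read backwards: permit reversed is timrep. The word is simply reversed.
For medical: reverse → lacidem.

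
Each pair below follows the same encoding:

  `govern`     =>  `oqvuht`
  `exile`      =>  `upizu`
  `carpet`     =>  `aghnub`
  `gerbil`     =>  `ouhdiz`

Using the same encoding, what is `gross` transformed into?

ohqee

This is an affine cipher: with a=0,…,z=25, each position x becomes (23x+6) mod 26.
Applying it to gross: g(6)→23·6+6≡14=o; r(17)→23·17+6≡7=h; o(14)→23·14+6≡16=q; s(18)→23·18+6≡4=e; s(18)→23·18+6≡4=e (all mod 26).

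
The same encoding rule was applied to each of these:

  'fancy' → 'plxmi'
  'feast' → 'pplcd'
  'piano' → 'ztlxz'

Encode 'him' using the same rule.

The shift depends on letter class: consonant f→p is +10, but vowel a→l is +11. Vowels shift forward by 11 and consonants shift forward by 10.
On him: h(cons)+10=r, i(vowel)+11=t, m(cons)+10=w.

rtw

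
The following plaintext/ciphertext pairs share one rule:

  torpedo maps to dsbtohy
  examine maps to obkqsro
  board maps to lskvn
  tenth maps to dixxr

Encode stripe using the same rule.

A repeating key of period 2 is used — shifts +10, +4 over and over.
On stripe: s+10=c, t+4=x, r+10=b, i+4=m, p+10=z, e+4=i.

cxbmzi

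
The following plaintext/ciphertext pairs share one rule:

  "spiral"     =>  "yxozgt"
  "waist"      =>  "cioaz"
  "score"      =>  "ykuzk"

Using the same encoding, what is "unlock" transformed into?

Shifts by position in spiral: pos 0: s→y (+6), pos 1: p→x (+8), pos 2: i→o (+6), pos 3: r→z (+8) — repeating every 2. A repeating key of period 2 is used — shifts +6, +8 over and over.
Applying it to unlock: u+6=a, n+8=v, l+6=r, o+8=w, c+6=i, k+8=s.

avrwis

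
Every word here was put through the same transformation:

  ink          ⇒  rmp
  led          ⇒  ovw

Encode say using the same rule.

hzb

Each pair mirrors across the alphabet (i↔r, n↔m, k↔p): positions sum to 25. Each letter is replaced by its mirror in the alphabet: a↔z, b↔y, c↔x, and so on (the Atbash cipher).
Applying it to say: s↔h, a↔z, y↔b.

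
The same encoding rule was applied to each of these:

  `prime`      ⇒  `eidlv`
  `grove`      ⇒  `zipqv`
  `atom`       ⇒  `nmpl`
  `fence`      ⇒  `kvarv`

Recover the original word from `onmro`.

Treating letters as 0–25, the rule is x ↦ 15x + 13 (mod 26).
Undoing it on onmro: o(14)→7·(14−13)≡7=h; n(13)→7·(13−13)≡0=a; m(12)→7·(12−13)≡19=t; r(17)→7·(17−13)≡2=c; o(14)→7·(14−13)≡7=h (all mod 26).

hatch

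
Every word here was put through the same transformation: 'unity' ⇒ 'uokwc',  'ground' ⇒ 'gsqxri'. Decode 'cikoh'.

child

In unity: u→u is +0, n→o is +1, i→k is +2, t→w is +3 — the shift increases by 1 each position. The shift increases by 1 at each position, starting from +0: 0, 1, 2, ….
Decoding cikoh: c−0=c, i−1=h, k−2=i, o−3=l, h−4=d.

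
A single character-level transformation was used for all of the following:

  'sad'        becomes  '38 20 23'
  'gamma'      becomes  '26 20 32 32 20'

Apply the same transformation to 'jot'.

s is letter #19 and maps to 38: an offset of 19. The number is (letter's place in the alphabet, a=1) + 19.
For jot: j=10→29, o=15→34, t=20→39.

29 34 39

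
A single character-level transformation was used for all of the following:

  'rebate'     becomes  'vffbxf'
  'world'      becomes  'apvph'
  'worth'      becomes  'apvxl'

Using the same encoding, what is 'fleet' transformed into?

The shift depends on letter class: consonant r→v is +4, but vowel e→f is +1. Vowels shift forward by 1 and consonants shift forward by 4.
For fleet: f(cons)+4=j, l(cons)+4=p, e(vowel)+1=f, e(vowel)+1=f, t(cons)+4=x.

jpffx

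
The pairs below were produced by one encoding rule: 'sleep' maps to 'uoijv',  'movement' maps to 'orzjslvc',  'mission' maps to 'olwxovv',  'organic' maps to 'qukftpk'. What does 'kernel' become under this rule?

In sleep: s→u is +2, l→o is +3, e→i is +4, e→j is +5 — the shift increases by 1 each position. The shift increases by 1 at each position, starting from +2: 2, 3, 4, ….
Applying it to kernel: k+2=m, e+3=h, r+4=v, n+5=s, e+6=k, l+7=s.

mhvsks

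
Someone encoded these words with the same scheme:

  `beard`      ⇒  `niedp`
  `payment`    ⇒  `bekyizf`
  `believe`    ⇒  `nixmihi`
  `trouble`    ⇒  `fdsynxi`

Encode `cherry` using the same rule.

otiddk

The shift depends on letter class: consonant b→n is +12, but vowel e→i is +4. The rule splits by letter class: vowels +4, consonants +12.
For cherry: c(cons)+12=o, h(cons)+12=t, e(vowel)+4=i, r(cons)+12=d, r(cons)+12=d, y(cons)+12=k.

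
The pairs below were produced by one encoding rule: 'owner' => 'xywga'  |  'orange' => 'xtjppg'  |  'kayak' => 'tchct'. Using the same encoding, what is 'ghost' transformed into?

A repeating key of period 2 is used — shifts +9, +2 over and over.
For ghost: g+9=p, h+2=j, o+9=x, s+2=u, t+9=c.

pjxuc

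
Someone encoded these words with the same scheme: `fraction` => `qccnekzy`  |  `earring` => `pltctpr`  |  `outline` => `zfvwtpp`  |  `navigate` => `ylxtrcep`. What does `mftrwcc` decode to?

A repeating key of period 3 is used — shifts +11, +11, +2 over and over.
Undoing it on mftrwcc: m−11=b, f−11=u, t−2=r, r−11=g, w−11=l, c−2=a, c−11=r.

burglar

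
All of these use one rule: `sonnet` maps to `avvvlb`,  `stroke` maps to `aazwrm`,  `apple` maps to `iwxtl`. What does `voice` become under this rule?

dvqkl

Shifts by position in sonnet: pos 0: s→a (+8), pos 1: o→v (+7), pos 2: n→v (+8), pos 3: n→v (+8), pos 4: e→l (+7), pos 5: t→b (+8) — repeating every 3. A repeating key of period 3 is used — shifts +8, +7, +8 over and over.
Applying it to voice: v+8=d, o+7=v, i+8=q, c+8=k, e+7=l.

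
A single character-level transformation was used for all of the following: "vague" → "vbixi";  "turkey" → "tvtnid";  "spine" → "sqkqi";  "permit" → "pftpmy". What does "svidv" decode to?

sugar

In vague: v→v is +0, a→b is +1, g→i is +2, u→x is +3 — the shift increases by 1 each position. Each letter shifts forward by its position index (0, 1, 2, …) — the shift grows by one for each successive letter.
Decoding svidv: s−0=s, v−1=u, i−2=g, d−3=a, v−4=r.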